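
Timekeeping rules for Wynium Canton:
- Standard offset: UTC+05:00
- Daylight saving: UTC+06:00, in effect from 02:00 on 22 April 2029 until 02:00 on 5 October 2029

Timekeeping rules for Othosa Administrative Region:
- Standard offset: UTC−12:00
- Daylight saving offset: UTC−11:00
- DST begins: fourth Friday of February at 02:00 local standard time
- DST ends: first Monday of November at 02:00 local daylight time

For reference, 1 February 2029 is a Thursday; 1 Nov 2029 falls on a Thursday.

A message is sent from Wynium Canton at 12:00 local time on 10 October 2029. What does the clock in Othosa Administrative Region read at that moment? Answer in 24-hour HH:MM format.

20:00

10 October 2029 does not fall between 22 April and 5 October, so daylight saving is not in effect and Wynium Canton is at UTC+05:00.
12:00 Wynium Canton − 5h = 07:00 UTC.
1 February 2029 is a Thursday, so the first Friday is February 2 and the fourth is February 23.
1 November 2029 is a Thursday, so the first Monday is November 5.
At the standard offset (UTC−12:00), 07:00 UTC − 12h = 19:00 Othosa Administrative Region standard time (rolling into the previous day, 9 October 2029).
The standard-time date in Othosa Administrative Region, 9 October 2029, lies within the daylight-saving period (23 February – 5 November), so Othosa Administrative Region is on daylight time, UTC−11:00.
07:00 UTC − 11h = 20:00 Othosa Administrative Region (rolling into the previous day, 9 October 2029).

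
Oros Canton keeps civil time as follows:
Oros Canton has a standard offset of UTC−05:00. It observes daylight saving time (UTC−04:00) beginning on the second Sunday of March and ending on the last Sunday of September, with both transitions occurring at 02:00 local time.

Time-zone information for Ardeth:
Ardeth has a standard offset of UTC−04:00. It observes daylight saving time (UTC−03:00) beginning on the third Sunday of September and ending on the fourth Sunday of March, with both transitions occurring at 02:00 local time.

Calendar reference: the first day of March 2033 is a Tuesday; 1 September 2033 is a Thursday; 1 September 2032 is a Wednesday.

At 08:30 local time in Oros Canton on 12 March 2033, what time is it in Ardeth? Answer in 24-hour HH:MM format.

10:30

1 March 2033 is a Tuesday, so the first Sunday is March 6 and the second is March 13.
1 September 2033 is a Thursday, so Sundays fall on 4, 11, 18, 25; the last is September 25.
12 March 2033 does not fall between 13 March and 25 September, so daylight saving is not in effect and Oros Canton is at UTC−05:00.
08:30 Oros Canton + 5h = 13:30 UTC.
1 September 2032 is a Wednesday, so the first Sunday is September 5 and the third is September 19.
1 March 2033 is a Tuesday, so the first Sunday is March 6 and the fourth is March 27.
At the standard offset (UTC−04:00), 13:30 UTC − 4h = 09:30 Ardeth standard time.
Daylight saving runs 19 September 2032 – 27 March 2033; the standard-time date in Ardeth, 12 March 2033, is inside that window, so Ardeth is at UTC−03:00.
13:30 UTC − 3h = 10:30 Ardeth.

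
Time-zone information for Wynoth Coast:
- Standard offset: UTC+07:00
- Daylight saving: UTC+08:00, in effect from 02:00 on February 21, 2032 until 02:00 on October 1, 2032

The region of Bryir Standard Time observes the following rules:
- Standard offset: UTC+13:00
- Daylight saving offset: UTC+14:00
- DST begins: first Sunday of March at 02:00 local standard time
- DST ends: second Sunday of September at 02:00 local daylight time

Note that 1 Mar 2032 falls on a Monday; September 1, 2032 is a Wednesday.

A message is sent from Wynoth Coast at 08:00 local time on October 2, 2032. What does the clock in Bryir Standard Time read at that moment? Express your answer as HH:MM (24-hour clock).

October 2, 2032 is outside the daylight-saving period (21 February – 1 October), so Wynoth Coast is on standard time, UTC+07:00.
08:00 Wynoth Coast − 7h = 01:00 UTC.
1 March 2032 is a Monday, so the first Sunday is March 7.
1 September 2032 is a Wednesday, so the first Sunday is September 5 and the second is September 12.
At the standard offset (UTC+13:00), 01:00 UTC + 13h = 14:00 Bryir Standard Time standard time.
The standard-time date in Bryir Standard Time, October 2, 2032, is outside the daylight-saving period (7 March – 12 September), so Bryir Standard Time is on standard time, UTC+13:00.
01:00 UTC + 13h = 14:00 Bryir Standard Time.

14:00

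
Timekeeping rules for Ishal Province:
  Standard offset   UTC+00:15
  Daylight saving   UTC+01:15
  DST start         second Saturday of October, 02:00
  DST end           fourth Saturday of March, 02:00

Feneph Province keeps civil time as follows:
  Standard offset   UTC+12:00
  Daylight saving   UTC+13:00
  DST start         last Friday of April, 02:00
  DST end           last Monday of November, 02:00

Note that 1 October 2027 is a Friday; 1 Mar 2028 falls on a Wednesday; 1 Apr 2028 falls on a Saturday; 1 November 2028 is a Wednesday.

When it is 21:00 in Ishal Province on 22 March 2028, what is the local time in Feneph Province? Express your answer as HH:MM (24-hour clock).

1 October 2027 is a Friday, so the first Saturday is October 2 and the second is October 9.
1 March 2028 is a Wednesday, so the first Saturday is March 4 and the fourth is March 25.
Daylight saving runs 9 October 2027 – 25 March 2028; 22 March 2028 is inside that window, so Ishal Province is at UTC+01:15.
21:00 Ishal Province − 1h15m = 19:45 UTC.
1 April 2028 is a Saturday, so Fridays fall on 7, 14, 21, 28; the last is April 28.
1 November 2028 is a Wednesday, so Mondays fall on 6, 13, 20, 27; the last is November 27.
At the standard offset (UTC+12:00), 19:45 UTC + 12h = 07:45 Feneph Province standard time (rolling into the next day, 23 March 2028).
Daylight saving runs 28 April – 27 November; the standard-time date in Feneph Province, 23 March 2028, is outside that window, so Feneph Province is on standard time at UTC+12:00.
19:45 UTC + 12h = 07:45 Feneph Province (rolling into the next day, 23 March 2028).

07:45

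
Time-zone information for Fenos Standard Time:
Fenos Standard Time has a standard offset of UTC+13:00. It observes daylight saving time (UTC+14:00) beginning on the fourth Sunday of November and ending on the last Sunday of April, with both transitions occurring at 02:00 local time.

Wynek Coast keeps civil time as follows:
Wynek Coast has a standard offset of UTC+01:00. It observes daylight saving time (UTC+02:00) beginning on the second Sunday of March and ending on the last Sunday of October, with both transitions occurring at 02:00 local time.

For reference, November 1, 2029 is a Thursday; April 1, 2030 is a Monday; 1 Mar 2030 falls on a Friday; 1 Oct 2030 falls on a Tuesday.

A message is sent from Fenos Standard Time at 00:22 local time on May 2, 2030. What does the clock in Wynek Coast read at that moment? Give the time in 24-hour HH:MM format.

1 November 2029 is a Thursday, so the first Sunday is November 4 and the fourth is November 25.
1 April 2030 is a Monday, so Sundays fall on 7, 14, 21, 28; the last is April 28.
May 2, 2030 is outside the daylight-saving period (25 November 2029 – 28 April 2030), so Fenos Standard Time is on standard time, UTC+13:00.
00:22 Fenos Standard Time − 13h = 11:22 UTC (rolling into the previous day, 1 May 2030).
1 March 2030 is a Friday, so the first Sunday is March 3 and the second is March 10.
1 October 2030 is a Tuesday, so Sundays fall on 6, 13, 20, 27; the last is October 27.
At the standard offset (UTC+01:00), 11:22 UTC + 1h = 12:22 Wynek Coast standard time.
The standard-time date in Wynek Coast, May 1, 2030, falls between 10 March and 27 October, so daylight saving is in effect and Wynek Coast is at UTC+02:00.
11:22 UTC + 2h = 13:22 Wynek Coast.

13:22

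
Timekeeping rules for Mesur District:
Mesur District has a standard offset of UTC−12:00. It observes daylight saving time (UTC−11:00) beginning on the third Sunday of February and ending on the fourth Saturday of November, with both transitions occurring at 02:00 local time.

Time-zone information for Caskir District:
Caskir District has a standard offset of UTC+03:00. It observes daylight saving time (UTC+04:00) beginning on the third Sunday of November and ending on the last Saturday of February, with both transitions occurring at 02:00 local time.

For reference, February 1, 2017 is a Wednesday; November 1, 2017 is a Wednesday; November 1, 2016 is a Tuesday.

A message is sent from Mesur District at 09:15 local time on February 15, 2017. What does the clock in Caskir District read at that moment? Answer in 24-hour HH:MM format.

01:15

1 February 2017 is a Wednesday, so the first Sunday is February 5 and the third is February 19.
1 November 2017 is a Wednesday, so the first Saturday is November 4 and the fourth is November 25.
February 15, 2017 does not fall between 19 February and 25 November, so daylight saving is not in effect and Mesur District is at UTC−12:00.
09:15 Mesur District + 12h = 21:15 UTC.
1 November 2016 is a Tuesday, so the first Sunday is November 6 and the third is November 20.
1 February 2017 is a Wednesday, so Saturdays fall on 4, 11, 18, 25; the last is February 25.
At the standard offset (UTC+03:00), 21:15 UTC + 3h = 00:15 Caskir District standard time (rolling into the next day, 16 February 2017).
The standard-time date in Caskir District, February 16, 2017, lies within the daylight-saving period (20 November 2016 – 25 February 2017), so Caskir District is on daylight time, UTC+04:00.
21:15 UTC + 4h = 01:15 Caskir District (rolling into the next day, 16 February 2017).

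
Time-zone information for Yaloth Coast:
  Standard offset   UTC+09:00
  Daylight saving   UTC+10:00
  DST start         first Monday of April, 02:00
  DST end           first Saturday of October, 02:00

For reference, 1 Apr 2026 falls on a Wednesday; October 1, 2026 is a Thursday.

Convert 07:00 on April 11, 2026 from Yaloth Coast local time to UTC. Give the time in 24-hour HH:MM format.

1 April 2026 is a Wednesday, so the first Monday is April 6.
1 October 2026 is a Thursday, so the first Saturday is October 3.
April 11, 2026 lies within the daylight-saving period (6 April – 3 October), so Yaloth Coast is on daylight time, UTC+10:00.
07:00 local − 10h = 21:00 UTC (rolling into the previous day, 10 April 2026).

21:00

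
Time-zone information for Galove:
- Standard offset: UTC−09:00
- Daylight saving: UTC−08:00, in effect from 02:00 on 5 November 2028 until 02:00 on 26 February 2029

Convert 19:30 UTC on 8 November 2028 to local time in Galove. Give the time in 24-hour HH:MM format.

At the standard offset (UTC−09:00), 19:30 UTC − 9h = 10:30 Galove standard time.
The standard-time date in Galove, 8 November 2028, falls between 5 November 2028 and 26 February 2029, so daylight saving is in effect and Galove is at UTC−08:00.
19:30 UTC − 8h = 11:30 local.

11:30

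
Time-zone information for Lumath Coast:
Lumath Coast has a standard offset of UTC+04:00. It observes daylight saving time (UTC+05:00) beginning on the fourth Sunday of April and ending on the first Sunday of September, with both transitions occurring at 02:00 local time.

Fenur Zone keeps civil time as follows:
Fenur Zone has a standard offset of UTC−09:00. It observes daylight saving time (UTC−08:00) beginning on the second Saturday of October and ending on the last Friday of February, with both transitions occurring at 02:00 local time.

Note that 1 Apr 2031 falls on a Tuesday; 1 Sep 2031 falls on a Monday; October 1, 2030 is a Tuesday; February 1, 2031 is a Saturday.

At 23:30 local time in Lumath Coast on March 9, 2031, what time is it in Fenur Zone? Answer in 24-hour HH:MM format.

1 April 2031 is a Tuesday, so the first Sunday is April 6 and the fourth is April 27.
1 September 2031 is a Monday, so the first Sunday is September 7.
March 9, 2031 is outside the daylight-saving period (27 April – 7 September), so Lumath Coast is on standard time, UTC+04:00.
23:30 Lumath Coast − 4h = 19:30 UTC.
1 October 2030 is a Tuesday, so the first Saturday is October 5 and the second is October 12.
1 February 2031 is a Saturday, so Fridays fall on 7, 14, 21, 28; the last is February 28.
At the standard offset (UTC−09:00), 19:30 UTC − 9h = 10:30 Fenur Zone standard time.
Daylight saving runs 12 October 2030 – 28 February 2031; the standard-time date in Fenur Zone, March 9, 2031, is outside that window, so Fenur Zone is on standard time at UTC−09:00.
19:30 UTC − 9h = 10:30 Fenur Zone.

10:30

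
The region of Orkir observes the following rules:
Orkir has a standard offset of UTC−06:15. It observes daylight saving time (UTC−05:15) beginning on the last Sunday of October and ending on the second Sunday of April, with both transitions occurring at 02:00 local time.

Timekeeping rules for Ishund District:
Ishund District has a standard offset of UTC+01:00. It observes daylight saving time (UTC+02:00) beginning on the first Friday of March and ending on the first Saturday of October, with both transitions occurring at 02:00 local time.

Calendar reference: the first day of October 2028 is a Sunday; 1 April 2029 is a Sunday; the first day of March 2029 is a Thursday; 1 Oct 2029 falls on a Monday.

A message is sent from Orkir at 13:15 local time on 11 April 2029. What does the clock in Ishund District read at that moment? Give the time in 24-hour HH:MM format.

21:30

1 October 2028 is a Sunday, so Sundays fall on 1, 8, 15, 22, 29; the last is October 29.
1 April 2029 is a Sunday, so the first Sunday is April 1 and the second is April 8.
11 April 2029 does not fall between 29 October 2028 and 8 April 2029, so daylight saving is not in effect and Orkir is at UTC−06:15.
13:15 Orkir + 6h15m = 19:30 UTC.
1 March 2029 is a Thursday, so the first Friday is March 2.
1 October 2029 is a Monday, so the first Saturday is October 6.
At the standard offset (UTC+01:00), 19:30 UTC + 1h = 20:30 Ishund District standard time.
The standard-time date in Ishund District, 11 April 2029, falls between 2 March and 6 October, so daylight saving is in effect and Ishund District is at UTC+02:00.
19:30 UTC + 2h = 21:30 Ishund District.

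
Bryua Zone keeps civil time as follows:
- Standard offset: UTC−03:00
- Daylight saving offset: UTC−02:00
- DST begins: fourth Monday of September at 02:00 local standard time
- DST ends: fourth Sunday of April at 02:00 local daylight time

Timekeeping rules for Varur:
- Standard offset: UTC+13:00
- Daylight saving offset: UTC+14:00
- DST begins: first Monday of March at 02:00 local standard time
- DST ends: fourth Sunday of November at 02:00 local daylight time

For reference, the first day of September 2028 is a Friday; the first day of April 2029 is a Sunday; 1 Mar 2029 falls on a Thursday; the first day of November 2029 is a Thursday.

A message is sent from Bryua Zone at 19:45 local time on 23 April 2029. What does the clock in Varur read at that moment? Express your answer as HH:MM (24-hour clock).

1 September 2028 is a Friday, so the first Monday is September 4 and the fourth is September 25.
1 April 2029 is a Sunday, so the first Sunday is April 1 and the fourth is April 22.
Daylight saving runs 25 September 2028 – 22 April 2029; 23 April 2029 is outside that window, so Bryua Zone is on standard time at UTC−03:00.
19:45 Bryua Zone + 3h = 22:45 UTC.
1 March 2029 is a Thursday, so the first Monday is March 5.
1 November 2029 is a Thursday, so the first Sunday is November 4 and the fourth is November 25.
At the standard offset (UTC+13:00), 22:45 UTC + 13h = 11:45 Varur standard time (rolling into the next day, 24 April 2029).
Daylight saving runs 5 March – 25 November; the standard-time date in Varur, 24 April 2029, is inside that window, so Varur is at UTC+14:00.
22:45 UTC + 14h = 12:45 Varur (rolling into the next day, 24 April 2029).

12:45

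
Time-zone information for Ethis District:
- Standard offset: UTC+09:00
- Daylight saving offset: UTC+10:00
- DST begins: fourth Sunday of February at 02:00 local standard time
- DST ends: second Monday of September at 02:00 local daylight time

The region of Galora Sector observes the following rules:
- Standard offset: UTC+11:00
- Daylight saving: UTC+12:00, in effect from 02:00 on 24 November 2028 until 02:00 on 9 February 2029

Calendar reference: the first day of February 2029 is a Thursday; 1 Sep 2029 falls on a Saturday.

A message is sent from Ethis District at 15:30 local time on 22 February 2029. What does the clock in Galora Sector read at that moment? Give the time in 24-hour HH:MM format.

1 February 2029 is a Thursday, so the first Sunday is February 4 and the fourth is February 25.
1 September 2029 is a Saturday, so the first Monday is September 3 and the second is September 10.
Daylight saving runs 25 February – 10 September; 22 February 2029 is outside that window, so Ethis District is on standard time at UTC+09:00.
15:30 Ethis District − 9h = 06:30 UTC.
At the standard offset (UTC+11:00), 06:30 UTC + 11h = 17:30 Galora Sector standard time.
The standard-time date in Galora Sector, 22 February 2029, is outside the daylight-saving period (24 November 2028 – 9 February 2029), so Galora Sector is on standard time, UTC+11:00.
06:30 UTC + 11h = 17:30 Galora Sector.

17:30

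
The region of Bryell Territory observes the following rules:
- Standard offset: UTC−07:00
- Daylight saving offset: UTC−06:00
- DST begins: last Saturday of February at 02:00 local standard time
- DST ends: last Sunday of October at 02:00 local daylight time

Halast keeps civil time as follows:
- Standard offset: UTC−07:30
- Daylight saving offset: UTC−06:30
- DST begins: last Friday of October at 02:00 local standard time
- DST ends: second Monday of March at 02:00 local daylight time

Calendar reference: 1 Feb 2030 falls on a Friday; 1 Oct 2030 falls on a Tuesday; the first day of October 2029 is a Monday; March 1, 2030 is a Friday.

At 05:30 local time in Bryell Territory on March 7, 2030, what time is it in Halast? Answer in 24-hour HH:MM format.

1 February 2030 is a Friday, so Saturdays fall on 2, 9, 16, 23; the last is February 23.
1 October 2030 is a Tuesday, so Sundays fall on 6, 13, 20, 27; the last is October 27.
Daylight saving runs 23 February – 27 October; March 7, 2030 is inside that window, so Bryell Territory is at UTC−06:00.
05:30 Bryell Territory + 6h = 11:30 UTC.
1 October 2029 is a Monday, so Fridays fall on 5, 12, 19, 26; the last is October 26.
1 March 2030 is a Friday, so the first Monday is March 4 and the second is March 11.
At the standard offset (UTC−07:30), 11:30 UTC − 7h30m = 04:00 Halast standard time.
The standard-time date in Halast, March 7, 2030, falls between 26 October 2029 and 11 March 2030, so daylight saving is in effect and Halast is at UTC−06:30.
11:30 UTC − 6h30m = 05:00 Halast.

05:00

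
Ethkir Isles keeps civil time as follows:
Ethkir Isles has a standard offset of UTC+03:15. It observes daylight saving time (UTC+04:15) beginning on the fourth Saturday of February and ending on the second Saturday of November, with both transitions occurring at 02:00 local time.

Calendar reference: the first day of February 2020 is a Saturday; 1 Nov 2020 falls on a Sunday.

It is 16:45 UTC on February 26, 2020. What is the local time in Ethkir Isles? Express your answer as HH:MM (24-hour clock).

21:00

1 February 2020 is a Saturday, so the first Saturday is February 1 and the fourth is February 22.
1 November 2020 is a Sunday, so the first Saturday is November 7 and the second is November 14.
At the standard offset (UTC+03:15), 16:45 UTC + 3h15m = 20:00 Ethkir Isles standard time.
Daylight saving runs 22 February – 14 November; the standard-time date in Ethkir Isles, February 26, 2020, is inside that window, so Ethkir Isles is at UTC+04:15.
16:45 UTC + 4h15m = 21:00 local.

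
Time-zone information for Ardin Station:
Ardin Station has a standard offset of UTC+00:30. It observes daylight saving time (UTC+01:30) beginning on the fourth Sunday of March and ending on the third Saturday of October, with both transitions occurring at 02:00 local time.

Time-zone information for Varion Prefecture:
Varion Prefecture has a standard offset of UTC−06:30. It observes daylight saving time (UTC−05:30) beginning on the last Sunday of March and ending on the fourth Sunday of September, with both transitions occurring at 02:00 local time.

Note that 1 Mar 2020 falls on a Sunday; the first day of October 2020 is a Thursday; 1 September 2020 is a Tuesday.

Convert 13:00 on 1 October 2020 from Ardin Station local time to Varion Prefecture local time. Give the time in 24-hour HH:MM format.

1 March 2020 is a Sunday, so the first Sunday is March 1 and the fourth is March 22.
1 October 2020 is a Thursday, so the first Saturday is October 3 and the third is October 17.
1 October 2020 falls between 22 March and 17 October, so daylight saving is in effect and Ardin Station is at UTC+01:30.
13:00 Ardin Station − 1h30m = 11:30 UTC.
1 March 2020 is a Sunday, so Sundays fall on 1, 8, 15, 22, 29; the last is March 29.
1 September 2020 is a Tuesday, so the first Sunday is September 6 and the fourth is September 27.
At the standard offset (UTC−06:30), 11:30 UTC − 6h30m = 05:00 Varion Prefecture standard time.
The standard-time date in Varion Prefecture, 1 October 2020, is outside the daylight-saving period (29 March – 27 September), so Varion Prefecture is on standard time, UTC−06:30.
11:30 UTC − 6h30m = 05:00 Varion Prefecture.

05:00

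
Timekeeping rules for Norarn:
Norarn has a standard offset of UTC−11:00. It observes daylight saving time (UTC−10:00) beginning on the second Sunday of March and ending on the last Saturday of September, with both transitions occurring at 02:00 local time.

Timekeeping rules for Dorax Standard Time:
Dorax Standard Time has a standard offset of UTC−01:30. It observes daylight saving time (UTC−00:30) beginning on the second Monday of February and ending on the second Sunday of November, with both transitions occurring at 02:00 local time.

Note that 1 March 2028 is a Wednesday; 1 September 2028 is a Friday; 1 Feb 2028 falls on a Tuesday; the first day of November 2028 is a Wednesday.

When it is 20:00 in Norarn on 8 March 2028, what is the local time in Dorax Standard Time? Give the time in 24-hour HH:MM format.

1 March 2028 is a Wednesday, so the first Sunday is March 5 and the second is March 12.
1 September 2028 is a Friday, so Saturdays fall on 2, 9, 16, 23, 30; the last is September 30.
Daylight saving runs 12 March – 30 September; 8 March 2028 is outside that window, so Norarn is on standard time at UTC−11:00.
20:00 Norarn + 11h = 07:00 UTC (rolling into the next day, 9 March 2028).
1 February 2028 is a Tuesday, so the first Monday is February 7 and the second is February 14.
1 November 2028 is a Wednesday, so the first Sunday is November 5 and the second is November 12.
At the standard offset (UTC−01:30), 07:00 UTC − 1h30m = 05:30 Dorax Standard Time standard time.
The standard-time date in Dorax Standard Time, 9 March 2028, lies within the daylight-saving period (14 February – 12 November), so Dorax Standard Time is on daylight time, UTC−00:30.
07:00 UTC − 0h30m = 06:30 Dorax Standard Time.

06:30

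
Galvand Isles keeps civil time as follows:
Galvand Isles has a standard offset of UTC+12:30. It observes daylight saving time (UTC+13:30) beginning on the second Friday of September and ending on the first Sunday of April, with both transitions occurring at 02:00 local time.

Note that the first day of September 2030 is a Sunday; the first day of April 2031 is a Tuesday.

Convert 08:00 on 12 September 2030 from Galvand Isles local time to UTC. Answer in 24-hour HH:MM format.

1 September 2030 is a Sunday, so the first Friday is September 6 and the second is September 13.
1 April 2031 is a Tuesday, so the first Sunday is April 6.
12 September 2030 is outside the daylight-saving period (13 September 2030 – 6 April 2031), so Galvand Isles is on standard time, UTC+12:30.
08:00 local − 12h30m = 19:30 UTC (rolling into the previous day, 11 September 2030).

19:30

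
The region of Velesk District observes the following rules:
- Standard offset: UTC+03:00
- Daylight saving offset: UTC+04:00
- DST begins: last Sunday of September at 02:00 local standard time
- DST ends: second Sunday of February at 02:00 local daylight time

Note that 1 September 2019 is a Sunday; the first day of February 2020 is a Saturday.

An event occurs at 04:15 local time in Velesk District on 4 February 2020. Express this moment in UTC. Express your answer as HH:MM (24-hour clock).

00:15

1 September 2019 is a Sunday, so Sundays fall on 1, 8, 15, 22, 29; the last is September 29.
1 February 2020 is a Saturday, so the first Sunday is February 2 and the second is February 9.
Daylight saving runs 29 September 2019 – 9 February 2020; 4 February 2020 is inside that window, so Velesk District is at UTC+04:00.
04:15 local − 4h = 00:15 UTC.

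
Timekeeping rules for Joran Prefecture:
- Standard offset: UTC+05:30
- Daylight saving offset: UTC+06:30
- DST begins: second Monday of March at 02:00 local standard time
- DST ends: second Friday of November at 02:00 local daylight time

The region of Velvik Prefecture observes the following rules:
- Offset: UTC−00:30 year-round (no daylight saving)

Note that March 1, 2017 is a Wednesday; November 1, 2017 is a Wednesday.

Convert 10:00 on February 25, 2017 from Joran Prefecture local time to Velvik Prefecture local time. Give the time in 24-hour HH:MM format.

04:00

1 March 2017 is a Wednesday, so the first Monday is March 6 and the second is March 13.
1 November 2017 is a Wednesday, so the first Friday is November 3 and the second is November 10.
February 25, 2017 is outside the daylight-saving period (13 March – 10 November), so Joran Prefecture is on standard time, UTC+05:30.
10:00 Joran Prefecture − 5h30m = 04:30 UTC.
Velvik Prefecture has no daylight saving, so its offset is UTC−00:30 year-round.
04:30 UTC − 0h30m = 04:00 Velvik Prefecture.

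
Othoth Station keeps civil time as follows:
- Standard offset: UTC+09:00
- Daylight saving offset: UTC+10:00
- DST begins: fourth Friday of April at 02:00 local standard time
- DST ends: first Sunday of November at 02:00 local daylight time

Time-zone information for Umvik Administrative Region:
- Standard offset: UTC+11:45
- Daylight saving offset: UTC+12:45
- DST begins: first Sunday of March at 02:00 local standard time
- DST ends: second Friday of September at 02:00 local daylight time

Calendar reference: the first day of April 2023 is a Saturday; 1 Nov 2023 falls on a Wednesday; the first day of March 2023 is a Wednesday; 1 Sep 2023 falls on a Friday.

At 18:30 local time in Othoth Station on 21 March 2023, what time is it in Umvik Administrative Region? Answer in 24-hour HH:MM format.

1 April 2023 is a Saturday, so the first Friday is April 7 and the fourth is April 28.
1 November 2023 is a Wednesday, so the first Sunday is November 5.
21 March 2023 is outside the daylight-saving period (28 April – 5 November), so Othoth Station is on standard time, UTC+09:00.
18:30 Othoth Station − 9h = 09:30 UTC.
1 March 2023 is a Wednesday, so the first Sunday is March 5.
1 September 2023 is a Friday, so the first Friday is September 1 and the second is September 8.
At the standard offset (UTC+11:45), 09:30 UTC + 11h45m = 21:15 Umvik Administrative Region standard time.
The standard-time date in Umvik Administrative Region, 21 March 2023, lies within the daylight-saving period (5 March – 8 September), so Umvik Administrative Region is on daylight time, UTC+12:45.
09:30 UTC + 12h45m = 22:15 Umvik Administrative Region.

22:15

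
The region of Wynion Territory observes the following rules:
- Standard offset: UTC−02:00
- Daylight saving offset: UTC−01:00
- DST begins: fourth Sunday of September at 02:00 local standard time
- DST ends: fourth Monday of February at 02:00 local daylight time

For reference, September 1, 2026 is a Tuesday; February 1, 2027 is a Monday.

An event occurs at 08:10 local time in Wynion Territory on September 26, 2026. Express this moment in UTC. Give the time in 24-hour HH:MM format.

10:10

1 September 2026 is a Tuesday, so the first Sunday is September 6 and the fourth is September 27.
1 February 2027 is a Monday, so the first Monday is February 1 and the fourth is February 22.
Daylight saving runs 27 September 2026 – 22 February 2027; September 26, 2026 is outside that window, so Wynion Territory is on standard time at UTC−02:00.
08:10 local + 2h = 10:10 UTC.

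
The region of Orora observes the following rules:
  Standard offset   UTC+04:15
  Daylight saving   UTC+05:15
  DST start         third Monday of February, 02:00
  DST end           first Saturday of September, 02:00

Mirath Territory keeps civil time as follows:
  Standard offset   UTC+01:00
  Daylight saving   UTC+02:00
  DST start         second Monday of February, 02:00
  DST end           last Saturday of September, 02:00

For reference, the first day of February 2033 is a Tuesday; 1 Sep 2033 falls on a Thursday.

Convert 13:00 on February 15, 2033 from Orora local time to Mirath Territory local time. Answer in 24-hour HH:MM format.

10:45

1 February 2033 is a Tuesday, so the first Monday is February 7 and the third is February 21.
1 September 2033 is a Thursday, so the first Saturday is September 3.
Daylight saving runs 21 February – 3 September; February 15, 2033 is outside that window, so Orora is on standard time at UTC+04:15.
13:00 Orora − 4h15m = 08:45 UTC.
1 February 2033 is a Tuesday, so the first Monday is February 7 and the second is February 14.
1 September 2033 is a Thursday, so Saturdays fall on 3, 10, 17, 24; the last is September 24.
At the standard offset (UTC+01:00), 08:45 UTC + 1h = 09:45 Mirath Territory standard time.
The standard-time date in Mirath Territory, February 15, 2033, lies within the daylight-saving period (14 February – 24 September), so Mirath Territory is on daylight time, UTC+02:00.
08:45 UTC + 2h = 10:45 Mirath Territory.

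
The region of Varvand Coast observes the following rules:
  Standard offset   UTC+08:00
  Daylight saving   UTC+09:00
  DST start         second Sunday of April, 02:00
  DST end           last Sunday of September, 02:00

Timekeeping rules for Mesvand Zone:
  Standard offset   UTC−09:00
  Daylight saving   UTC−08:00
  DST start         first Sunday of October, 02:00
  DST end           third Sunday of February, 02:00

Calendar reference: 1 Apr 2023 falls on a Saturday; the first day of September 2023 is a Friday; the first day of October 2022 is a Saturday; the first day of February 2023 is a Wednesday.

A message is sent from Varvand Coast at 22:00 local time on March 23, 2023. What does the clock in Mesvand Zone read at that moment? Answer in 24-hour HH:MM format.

05:00

1 April 2023 is a Saturday, so the first Sunday is April 2 and the second is April 9.
1 September 2023 is a Friday, so Sundays fall on 3, 10, 17, 24; the last is September 24.
March 23, 2023 does not fall between 9 April and 24 September, so daylight saving is not in effect and Varvand Coast is at UTC+08:00.
22:00 Varvand Coast − 8h = 14:00 UTC.
1 October 2022 is a Saturday, so the first Sunday is October 2.
1 February 2023 is a Wednesday, so the first Sunday is February 5 and the third is February 19.
At the standard offset (UTC−09:00), 14:00 UTC − 9h = 05:00 Mesvand Zone standard time.
The standard-time date in Mesvand Zone, March 23, 2023, is outside the daylight-saving period (2 October 2022 – 19 February 2023), so Mesvand Zone is on standard time, UTC−09:00.
14:00 UTC − 9h = 05:00 Mesvand Zone.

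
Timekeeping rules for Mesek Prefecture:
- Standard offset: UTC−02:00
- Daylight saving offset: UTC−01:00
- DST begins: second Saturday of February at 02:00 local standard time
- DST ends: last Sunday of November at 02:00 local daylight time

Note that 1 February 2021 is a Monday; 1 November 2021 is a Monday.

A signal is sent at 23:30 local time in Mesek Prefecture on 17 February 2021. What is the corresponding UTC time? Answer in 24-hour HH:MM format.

00:30

1 February 2021 is a Monday, so the first Saturday is February 6 and the second is February 13.
1 November 2021 is a Monday, so Sundays fall on 7, 14, 21, 28; the last is November 28.
Daylight saving runs 13 February – 28 November; 17 February 2021 is inside that window, so Mesek Prefecture is at UTC−01:00.
23:30 local + 1h = 00:30 UTC (rolling into the next day, 18 February 2021).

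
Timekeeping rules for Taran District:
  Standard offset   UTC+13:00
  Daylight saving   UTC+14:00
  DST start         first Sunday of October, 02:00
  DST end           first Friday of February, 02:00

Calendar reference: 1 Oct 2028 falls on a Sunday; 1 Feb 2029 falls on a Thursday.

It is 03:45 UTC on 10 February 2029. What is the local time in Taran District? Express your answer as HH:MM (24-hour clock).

1 October 2028 is a Sunday, so the first Sunday is October 1.
1 February 2029 is a Thursday, so the first Friday is February 2.
At the standard offset (UTC+13:00), 03:45 UTC + 13h = 16:45 Taran District standard time.
The standard-time date in Taran District, 10 February 2029, is outside the daylight-saving period (1 October 2028 – 2 February 2029), so Taran District is on standard time, UTC+13:00.
03:45 UTC + 13h = 16:45 local.

16:45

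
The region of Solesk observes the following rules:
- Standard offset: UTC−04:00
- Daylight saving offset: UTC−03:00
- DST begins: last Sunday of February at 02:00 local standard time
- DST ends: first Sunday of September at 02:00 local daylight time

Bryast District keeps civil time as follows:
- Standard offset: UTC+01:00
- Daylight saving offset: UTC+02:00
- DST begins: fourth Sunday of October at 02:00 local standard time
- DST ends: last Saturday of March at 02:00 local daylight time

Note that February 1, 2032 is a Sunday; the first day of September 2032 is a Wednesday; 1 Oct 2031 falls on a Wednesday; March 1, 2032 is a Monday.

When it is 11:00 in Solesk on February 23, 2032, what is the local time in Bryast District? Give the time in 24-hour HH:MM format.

17:00

1 February 2032 is a Sunday, so Sundays fall on 1, 8, 15, 22, 29; the last is February 29.
1 September 2032 is a Wednesday, so the first Sunday is September 5.
Daylight saving runs 29 February – 5 September; February 23, 2032 is outside that window, so Solesk is on standard time at UTC−04:00.
11:00 Solesk + 4h = 15:00 UTC.
1 October 2031 is a Wednesday, so the first Sunday is October 5 and the fourth is October 26.
1 March 2032 is a Monday, so Saturdays fall on 6, 13, 20, 27; the last is March 27.
At the standard offset (UTC+01:00), 15:00 UTC + 1h = 16:00 Bryast District standard time.
Daylight saving runs 26 October 2031 – 27 March 2032; the standard-time date in Bryast District, February 23, 2032, is inside that window, so Bryast District is at UTC+02:00.
15:00 UTC + 2h = 17:00 Bryast District.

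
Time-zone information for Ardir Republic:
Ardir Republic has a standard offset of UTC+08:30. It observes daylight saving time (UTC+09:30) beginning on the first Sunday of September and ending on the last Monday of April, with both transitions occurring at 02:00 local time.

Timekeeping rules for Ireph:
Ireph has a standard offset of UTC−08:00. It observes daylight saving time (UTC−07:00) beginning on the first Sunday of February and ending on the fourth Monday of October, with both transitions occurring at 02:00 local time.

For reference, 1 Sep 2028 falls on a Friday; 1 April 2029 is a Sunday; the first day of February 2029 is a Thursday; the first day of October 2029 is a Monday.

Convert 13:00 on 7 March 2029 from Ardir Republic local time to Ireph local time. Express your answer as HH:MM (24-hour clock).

20:30

1 September 2028 is a Friday, so the first Sunday is September 3.
1 April 2029 is a Sunday, so Mondays fall on 2, 9, 16, 23, 30; the last is April 30.
Daylight saving runs 3 September 2028 – 30 April 2029; 7 March 2029 is inside that window, so Ardir Republic is at UTC+09:30.
13:00 Ardir Republic − 9h30m = 03:30 UTC.
1 February 2029 is a Thursday, so the first Sunday is February 4.
1 October 2029 is a Monday, so the first Monday is October 1 and the fourth is October 22.
At the standard offset (UTC−08:00), 03:30 UTC − 8h = 19:30 Ireph standard time (rolling into the previous day, 6 March 2029).
Daylight saving runs 4 February – 22 October; the standard-time date in Ireph, 6 March 2029, is inside that window, so Ireph is at UTC−07:00.
03:30 UTC − 7h = 20:30 Ireph (rolling into the previous day, 6 March 2029).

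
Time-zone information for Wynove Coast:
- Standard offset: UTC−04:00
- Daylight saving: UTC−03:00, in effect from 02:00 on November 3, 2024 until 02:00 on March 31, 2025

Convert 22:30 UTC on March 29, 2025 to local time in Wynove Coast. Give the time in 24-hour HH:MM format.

At the standard offset (UTC−04:00), 22:30 UTC − 4h = 18:30 Wynove Coast standard time.
Daylight saving runs 3 November 2024 – 31 March 2025; the standard-time date in Wynove Coast, March 29, 2025, is inside that window, so Wynove Coast is at UTC−03:00.
22:30 UTC − 3h = 19:30 local.

19:30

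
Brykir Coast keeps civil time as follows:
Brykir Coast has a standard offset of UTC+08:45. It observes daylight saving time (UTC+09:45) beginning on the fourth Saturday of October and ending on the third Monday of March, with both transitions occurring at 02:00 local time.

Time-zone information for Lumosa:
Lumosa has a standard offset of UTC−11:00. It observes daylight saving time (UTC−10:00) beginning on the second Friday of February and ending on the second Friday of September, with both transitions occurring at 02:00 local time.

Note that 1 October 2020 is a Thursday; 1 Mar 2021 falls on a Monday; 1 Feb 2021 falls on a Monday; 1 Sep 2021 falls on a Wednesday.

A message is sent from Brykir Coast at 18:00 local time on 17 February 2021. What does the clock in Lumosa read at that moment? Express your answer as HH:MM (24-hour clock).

22:15

1 October 2020 is a Thursday, so the first Saturday is October 3 and the fourth is October 24.
1 March 2021 is a Monday, so the first Monday is March 1 and the third is March 15.
Daylight saving runs 24 October 2020 – 15 March 2021; 17 February 2021 is inside that window, so Brykir Coast is at UTC+09:45.
18:00 Brykir Coast − 9h45m = 08:15 UTC.
1 February 2021 is a Monday, so the first Friday is February 5 and the second is February 12.
1 September 2021 is a Wednesday, so the first Friday is September 3 and the second is September 10.
At the standard offset (UTC−11:00), 08:15 UTC − 11h = 21:15 Lumosa standard time (rolling into the previous day, 16 February 2021).
The standard-time date in Lumosa, 16 February 2021, falls between 12 February and 10 September, so daylight saving is in effect and Lumosa is at UTC−10:00.
08:15 UTC − 10h = 22:15 Lumosa (rolling into the previous day, 16 February 2021).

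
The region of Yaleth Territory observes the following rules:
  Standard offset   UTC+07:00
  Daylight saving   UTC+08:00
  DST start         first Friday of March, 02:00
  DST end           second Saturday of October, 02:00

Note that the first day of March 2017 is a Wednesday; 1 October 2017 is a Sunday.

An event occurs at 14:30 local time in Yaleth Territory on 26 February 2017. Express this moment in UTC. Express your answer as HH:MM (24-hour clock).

1 March 2017 is a Wednesday, so the first Friday is March 3.
1 October 2017 is a Sunday, so the first Saturday is October 7 and the second is October 14.
26 February 2017 is outside the daylight-saving period (3 March – 14 October), so Yaleth Territory is on standard time, UTC+07:00.
14:30 local − 7h = 07:30 UTC.

07:30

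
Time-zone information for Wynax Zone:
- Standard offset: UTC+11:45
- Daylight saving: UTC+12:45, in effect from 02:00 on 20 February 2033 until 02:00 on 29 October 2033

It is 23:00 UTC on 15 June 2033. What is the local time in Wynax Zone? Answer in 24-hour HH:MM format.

At the standard offset (UTC+11:45), 23:00 UTC + 11h45m = 10:45 Wynax Zone standard time (rolling into the next day, 16 June 2033).
The standard-time date in Wynax Zone, 16 June 2033, falls between 20 February and 29 October, so daylight saving is in effect and Wynax Zone is at UTC+12:45.
23:00 UTC + 12h45m = 11:45 local (rolling into the next day, 16 June 2033).

11:45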